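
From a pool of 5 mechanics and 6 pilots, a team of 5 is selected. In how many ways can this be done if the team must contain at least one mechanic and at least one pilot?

With no constraint there are C(11,5) = 462 possible selections.
Selections missing a whole group: no mechanics → C(6,5) = 6; no pilots → C(5,5) = 1.
Both groups omitted at once is impossible, so 462 − 7 = 455.

455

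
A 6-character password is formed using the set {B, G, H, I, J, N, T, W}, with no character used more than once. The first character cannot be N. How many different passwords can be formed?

The first character has 8−1 = 7 choices (anything except N).
The remaining 5 characters are filled from the other 7 symbols without repetition: 7 × 6 × 5 × 4 × 3 = 2520.
Total: 7 × 2520 = 17640.

17640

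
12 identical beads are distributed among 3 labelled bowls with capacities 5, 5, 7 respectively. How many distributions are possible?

21

Ignoring the caps, the number of non-negative solutions to x_1+…+x_3 = 12 is C(14,2) = 91.
Subtract solutions that violate a single cap (substitute x_i' = x_i − (cap_i+1)): x_1 ≥ 6 gives C(8,2) = 28; x_2 ≥ 6 gives C(8,2) = 28; x_3 ≥ 8 gives C(6,2) = 15. Together 71.
Add back pairs where two caps are both exceeded: 1 + 0 + 0 = 1.
By inclusion–exclusion the count is 91 − 71 + 1 = 21.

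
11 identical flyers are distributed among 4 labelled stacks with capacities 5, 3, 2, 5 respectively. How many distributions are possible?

By stars and bars, unrestricted non-negative solutions to x_1+…+x_4 = 11 number C(11+3,3) = 364.
Subtract solutions that violate a single cap (substitute x_i' = x_i − (cap_i+1)): x_1 ≥ 6 gives C(8,3) = 56; x_2 ≥ 4 gives C(10,3) = 120; x_3 ≥ 3 gives C(11,3) = 165; x_4 ≥ 6 gives C(8,3) = 56. Together 397.
Add back pairs where two caps are both exceeded: 4 + 10 + 0 + 35 + 4 + 10 = 63.
By inclusion–exclusion the count is 364 − 397 + 63 = 30.

30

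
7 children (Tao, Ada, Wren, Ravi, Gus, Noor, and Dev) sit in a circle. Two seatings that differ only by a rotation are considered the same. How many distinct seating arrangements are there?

Fix one person's seat to break rotational symmetry; the remaining 6 people can be arranged in (6)! = 720 ways.

720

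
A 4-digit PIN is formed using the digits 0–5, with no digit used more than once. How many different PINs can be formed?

360

With no repetition, fill the 4 digits in order: 6 choices, then 5, down to 3.
6 × 5 × 4 × 3 = 360.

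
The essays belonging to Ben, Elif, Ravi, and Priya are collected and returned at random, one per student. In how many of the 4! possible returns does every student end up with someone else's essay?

9

Count assignments avoiding every fixed point. For any j of the 4 students fixed to their own essay, the other 4−j can be arranged in (4−j)! ways.
By inclusion–exclusion this is Σ_{j=0}^{4} (−1)^j C(4,j)·(4−j)!.
Computing: 24 − 24 + 12 − 4 + 1 = 9.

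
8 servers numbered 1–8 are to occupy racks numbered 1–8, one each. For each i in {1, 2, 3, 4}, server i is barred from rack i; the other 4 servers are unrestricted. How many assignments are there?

24024

Let Aᵢ (for 1 ≤ i ≤ 4) be the placements that put server i in its forbidden rack. Any j of these fix j positions, leaving (8−j)! ways to fill the rest, and there are C(4,j) ways to pick which j.
By inclusion–exclusion, the number of valid placements is Σ_{j=0}^{4} (−1)^j C(4,j)·(8−j)!.
Computing: 40320 − 20160 + 4320 − 480 + 24 = 24024.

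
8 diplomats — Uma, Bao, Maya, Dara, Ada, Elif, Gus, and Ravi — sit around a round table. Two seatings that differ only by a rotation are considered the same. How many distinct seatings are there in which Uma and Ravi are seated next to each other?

Glue Uma and Ravi into a block (2 internal orders). Seating 7 units around a circle gives (6)! arrangements.
So 2 × (6)! = 2 × 720 = 1440.

1440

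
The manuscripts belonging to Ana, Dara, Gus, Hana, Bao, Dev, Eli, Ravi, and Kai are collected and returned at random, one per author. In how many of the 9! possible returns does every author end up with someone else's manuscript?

Count assignments avoiding every fixed point. For any j of the 9 authors fixed to their own manuscript, the other 9−j can be arranged in (9−j)! ways.
By inclusion–exclusion this is Σ_{j=0}^{9} (−1)^j C(9,j)·(9−j)!.
Computing: 362880 − 362880 + 181440 − 60480 + 15120 − 3024 + 504 − 72 + 9 − 1 = 133496.

133496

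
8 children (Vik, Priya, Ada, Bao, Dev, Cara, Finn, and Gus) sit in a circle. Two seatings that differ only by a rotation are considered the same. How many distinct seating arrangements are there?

5040

Fix one person's seat to break rotational symmetry; the remaining 7 people can be arranged in (7)! = 5040 ways.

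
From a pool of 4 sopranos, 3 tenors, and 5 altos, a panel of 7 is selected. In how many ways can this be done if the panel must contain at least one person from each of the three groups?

747

Unrestricted: C(12,7) = 792 ways to pick any 7 of the 12.
Subtract selections that omit an entire group: no sopranos → C(8,7) = 8; no tenors → C(9,7) = 36; no altos → C(7,7) = 1.
Add back selections omitting two groups (i.e. drawn from a single group): C(4,7) + C(3,7) + C(5,7) = 0.
By inclusion–exclusion: 792 − 45 + 0 = 747.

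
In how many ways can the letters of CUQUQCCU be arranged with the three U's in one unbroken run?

Treat the 3 copies of U as a single block. The multiset to arrange is then {UUU, C, C, C, Q, Q}, 6 items in all.
That gives (6)!/(3!·2!) = 60 arrangements.

60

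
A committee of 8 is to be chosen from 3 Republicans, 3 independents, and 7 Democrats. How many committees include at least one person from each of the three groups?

Unrestricted: C(13,8) = 1287 ways to pick any 8 of the 13.
Selections missing a whole group: no Republicans → C(10,8) = 45; no independents → C(10,8) = 45; no Democrats → C(6,8) = 0.
Add back selections omitting two groups (i.e. drawn from a single group): C(3,8) + C(3,8) + C(7,8) = 0.
By inclusion–exclusion: 1287 − 90 + 0 = 1197.

1197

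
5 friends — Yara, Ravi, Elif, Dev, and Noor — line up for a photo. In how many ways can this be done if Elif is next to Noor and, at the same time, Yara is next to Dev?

24

Treat {Elif,Noor} as one block (2 orders) and {Yara,Dev} as another (2 orders).
That leaves 3 units to arrange: 2 × 2 × 3! = 4 × 6 = 24.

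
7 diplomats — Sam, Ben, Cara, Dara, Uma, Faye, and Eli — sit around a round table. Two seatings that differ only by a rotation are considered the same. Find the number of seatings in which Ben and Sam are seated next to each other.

Treat {Ben, Sam} as one unit (2 internal orders) and seat the resulting 6 units around the table: (5)! circular arrangements.
So 2 × (5)! = 2 × 120 = 240.

240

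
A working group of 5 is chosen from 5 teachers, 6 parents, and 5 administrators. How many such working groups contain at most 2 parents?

Split by how many parents are chosen (0 through 2).
Sum: C(6,0)·C(10,5) + C(6,1)·C(10,4) + C(6,2)·C(10,3) = 252 + 1260 + 1800 = 3312.

3312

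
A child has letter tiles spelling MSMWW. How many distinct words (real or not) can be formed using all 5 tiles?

MSMWW has 5 letters with M appearing twice and W appearing twice.
The number of distinct arrangements is 5!/(2!·2!) = 120/4 = 30.

30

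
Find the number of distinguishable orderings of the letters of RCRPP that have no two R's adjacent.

Total arrangements of RCRPP: 5!/(2!·2!) = 30.
If the two R's are adjacent, glue them into one block, leaving 4 items to arrange: (4)!/(2!) = 12 ways.
Hence 30 − 12 = 18.

18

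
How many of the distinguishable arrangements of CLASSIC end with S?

360

Fix S in the last position and arrange the remaining 6 letters.
Those 6 letters have C appearing twice, giving (6)!/(2!) = 360.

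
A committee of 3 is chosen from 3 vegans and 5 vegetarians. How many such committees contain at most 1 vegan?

Split by how many vegans are chosen (0 through 1).
Sum: C(3,0)·C(5,3) + C(3,1)·C(5,2) = 10 + 30 = 40.

40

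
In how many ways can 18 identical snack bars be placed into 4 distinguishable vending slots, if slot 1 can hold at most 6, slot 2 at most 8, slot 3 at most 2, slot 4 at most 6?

31

By stars and bars, unrestricted non-negative solutions to x_1+…+x_4 = 18 number C(18+3,3) = 1330.
Subtract solutions that violate a single cap (substitute x_i' = x_i − (cap_i+1)): x_1 ≥ 7 gives C(14,3) = 364; x_2 ≥ 9 gives C(12,3) = 220; x_3 ≥ 3 gives C(18,3) = 816; x_4 ≥ 7 gives C(14,3) = 364. Together 1764.
Add back pairs where two caps are both exceeded: 10 + 165 + 35 + 84 + 10 + 165 = 469.
Subtract triples: 0 + 0 + 4 + 0 = 4.
By inclusion–exclusion the count is 1330 − 1764 + 469 − 4 = 31.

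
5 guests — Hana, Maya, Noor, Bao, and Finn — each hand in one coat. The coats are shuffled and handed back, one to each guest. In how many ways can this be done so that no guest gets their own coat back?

44

Let Aᵢ be the assignments in which guest i gets their own coat. We want the size of the complement of A₁∪…∪A_5.
By inclusion–exclusion this is Σ_{j=0}^{5} (−1)^j C(5,j)·(5−j)!.
Computing: 120 − 120 + 60 − 20 + 5 − 1 = 44.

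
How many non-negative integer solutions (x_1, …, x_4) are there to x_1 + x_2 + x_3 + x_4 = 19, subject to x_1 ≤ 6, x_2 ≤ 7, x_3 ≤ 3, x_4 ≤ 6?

20

Ignoring the caps, the number of non-negative solutions to x_1+…+x_4 = 19 is C(22,3) = 1540.
Subtract solutions that violate a single cap (substitute x_i' = x_i − (cap_i+1)): x_1 ≥ 7 gives C(15,3) = 455; x_2 ≥ 8 gives C(14,3) = 364; x_3 ≥ 4 gives C(18,3) = 816; x_4 ≥ 7 gives C(15,3) = 455. Together 2090.
Add back pairs where two caps are both exceeded: 35 + 165 + 56 + 120 + 35 + 165 = 576.
Subtract triples: 1 + 0 + 4 + 1 = 6.
By inclusion–exclusion the count is 1540 − 2090 + 576 − 6 = 20.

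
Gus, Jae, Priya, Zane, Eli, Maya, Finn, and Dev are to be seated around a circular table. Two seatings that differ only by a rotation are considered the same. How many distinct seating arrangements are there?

Fix one person's seat to break rotational symmetry; the remaining 7 people can be arranged in (7)! = 5040 ways.

5040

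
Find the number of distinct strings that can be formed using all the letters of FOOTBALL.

Letter multiplicities in FOOTBALL: A×1, B×1, F×1, L×2, O×2, T×1.
The number of distinct arrangements is 8!/(2!·2!) = 40320/4 = 10080.

10080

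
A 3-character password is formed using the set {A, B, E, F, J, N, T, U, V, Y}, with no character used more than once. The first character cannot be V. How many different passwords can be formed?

The first character has 10−1 = 9 choices (anything except V).
The remaining 2 characters are filled from the other 9 symbols without repetition: 9 × 8 = 72.
Total: 9 × 72 = 648.

648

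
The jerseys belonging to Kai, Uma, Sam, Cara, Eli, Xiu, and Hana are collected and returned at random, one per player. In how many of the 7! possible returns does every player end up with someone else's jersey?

Let Aᵢ be the assignments in which player i gets their old jersey. We want the size of the complement of A₁∪…∪A_7.
By inclusion–exclusion this is Σ_{j=0}^{7} (−1)^j C(7,j)·(7−j)!.
Computing: 5040 − 5040 + 2520 − 840 + 210 − 42 + 7 − 1 = 1854.

1854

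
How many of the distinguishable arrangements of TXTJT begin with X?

4

With the first slot taken by X, it remains to arrange the other 4 letters (TTJT).
Those 4 letters have T appearing 3 times, giving (4)!/(3!) = 4.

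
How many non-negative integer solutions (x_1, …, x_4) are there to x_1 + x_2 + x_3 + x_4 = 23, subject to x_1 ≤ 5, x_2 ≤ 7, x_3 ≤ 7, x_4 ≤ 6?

10

Without the upper bounds there are C(26,3) = 2600 ways to split 23 among 4 variables.
Subtract solutions that violate a single cap (substitute x_i' = x_i − (cap_i+1)): x_1 ≥ 6 gives C(20,3) = 1140; x_2 ≥ 8 gives C(18,3) = 816; x_3 ≥ 8 gives C(18,3) = 816; x_4 ≥ 7 gives C(19,3) = 969. Together 3741.
Add back pairs where two caps are both exceeded: 220 + 220 + 286 + 120 + 165 + 165 = 1176.
Subtract triples: 4 + 10 + 10 + 1 = 25.
By inclusion–exclusion the count is 2600 − 3741 + 1176 − 25 = 10.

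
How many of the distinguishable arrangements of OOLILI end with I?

Fix I in the last position and arrange the remaining 5 letters.
Those 5 letters have L appearing twice and O appearing twice, giving (5)!/(2!·2!) = 30.

30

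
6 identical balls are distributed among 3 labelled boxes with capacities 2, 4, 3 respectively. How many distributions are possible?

By stars and bars, unrestricted non-negative solutions to x_1+…+x_3 = 6 number C(6+2,2) = 28.
Subtract solutions that violate a single cap (substitute x_i' = x_i − (cap_i+1)): x_1 ≥ 3 gives C(5,2) = 10; x_2 ≥ 5 gives C(3,2) = 3; x_3 ≥ 4 gives C(4,2) = 6. Together 19.
No two caps can be exceeded simultaneously, so the pair terms are all 0.
By inclusion–exclusion the count is 28 − 19 + 0 = 9.

9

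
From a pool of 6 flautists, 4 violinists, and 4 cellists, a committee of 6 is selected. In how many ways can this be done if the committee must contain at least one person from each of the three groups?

Unrestricted: C(14,6) = 3003 ways to pick any 6 of the 14.
Subtract selections that omit an entire group: no flautists → C(8,6) = 28; no violinists → C(10,6) = 210; no cellists → C(10,6) = 210.
Add back selections omitting two groups (i.e. drawn from a single group): C(6,6) + C(4,6) + C(4,6) = 1.
By inclusion–exclusion: 3003 − 448 + 1 = 2556.

2556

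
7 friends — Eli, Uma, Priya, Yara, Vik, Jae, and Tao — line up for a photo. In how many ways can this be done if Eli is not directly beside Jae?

3600

There are 7! = 5040 arrangements in all. If Eli and Jae are adjacent, merging them into one block gives 2·(6)! = 1440 arrangements.
Complementary counting: 5040 − 1440 = 3600.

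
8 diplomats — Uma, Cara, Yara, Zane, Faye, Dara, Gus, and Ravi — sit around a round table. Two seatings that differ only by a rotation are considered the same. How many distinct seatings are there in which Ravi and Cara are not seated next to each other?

All circular seatings of 8 people number (7)! = 5040.
Seatings with Ravi beside Cara: treat them as a block with 2 internal orders, giving 2 × (6)! = 1440.
Subtracting, 5040 − 1440 = 3600.

3600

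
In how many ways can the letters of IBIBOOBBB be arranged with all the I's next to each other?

168

Treat the 2 copies of I as a single block. The multiset to arrange is then {II, B, B, B, B, B, O, O}, 8 items in all.
That gives (8)!/(5!·2!) = 168 arrangements.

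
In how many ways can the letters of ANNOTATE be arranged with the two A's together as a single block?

Treat the 2 copies of A as a single block. The multiset to arrange is then {AA, E, N, N, O, T, T}, 7 items in all.
That gives (7)!/(2!·2!) = 1260 arrangements.

1260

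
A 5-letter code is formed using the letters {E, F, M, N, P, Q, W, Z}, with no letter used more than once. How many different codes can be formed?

This is a permutation of 5 out of 8: P(8,5) = 8!/3!.
8 × 7 × 6 × 5 × 4 = 6720.

6720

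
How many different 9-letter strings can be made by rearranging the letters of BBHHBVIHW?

Letter multiplicities in BBHHBVIHW: B×3, H×3, I×1, V×1, W×1.
So there are 9! / (3!·3!) = 10080 distinguishable arrangements.

10080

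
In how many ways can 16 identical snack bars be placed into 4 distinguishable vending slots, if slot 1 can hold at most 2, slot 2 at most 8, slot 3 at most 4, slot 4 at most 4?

Without the upper bounds there are C(19,3) = 969 ways to split 16 among 4 vending slots.
Subtract solutions that violate a single cap (substitute x_i' = x_i − (cap_i+1)): x_1 ≥ 3 gives C(16,3) = 560; x_2 ≥ 9 gives C(10,3) = 120; x_3 ≥ 5 gives C(14,3) = 364; x_4 ≥ 5 gives C(14,3) = 364. Together 1408.
Add back pairs where two caps are both exceeded: 35 + 165 + 165 + 10 + 10 + 84 = 469.
Subtract triples: 0 + 0 + 20 + 0 = 20.
By inclusion–exclusion the count is 969 − 1408 + 469 − 20 = 10.

10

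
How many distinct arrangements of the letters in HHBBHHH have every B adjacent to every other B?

Treat the 2 copies of B as a single block. The multiset to arrange is then {BB, H, H, H, H, H}, 6 items in all.
That gives (6)!/(5!) = 6 arrangements.

6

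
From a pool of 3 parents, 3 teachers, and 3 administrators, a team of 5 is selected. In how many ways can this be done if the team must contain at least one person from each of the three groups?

108

Unrestricted: C(9,5) = 126 ways to pick any 5 of the 9.
Subtract selections that omit an entire group: no parents → C(6,5) = 6; no teachers → C(6,5) = 6; no administrators → C(6,5) = 6.
Add back selections omitting two groups (i.e. drawn from a single group): C(3,5) + C(3,5) + C(3,5) = 0.
By inclusion–exclusion: 126 − 18 + 0 = 108.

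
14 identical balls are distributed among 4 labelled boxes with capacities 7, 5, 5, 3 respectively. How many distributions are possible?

72

By stars and bars, unrestricted non-negative solutions to x_1+…+x_4 = 14 number C(14+3,3) = 680.
Subtract solutions that violate a single cap (substitute x_i' = x_i − (cap_i+1)): x_1 ≥ 8 gives C(9,3) = 84; x_2 ≥ 6 gives C(11,3) = 165; x_3 ≥ 6 gives C(11,3) = 165; x_4 ≥ 4 gives C(13,3) = 286. Together 700.
Add back pairs where two caps are both exceeded: 1 + 1 + 10 + 10 + 35 + 35 = 92.
By inclusion–exclusion the count is 680 − 700 + 92 = 72.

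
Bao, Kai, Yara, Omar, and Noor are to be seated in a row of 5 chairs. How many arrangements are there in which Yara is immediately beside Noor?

Glue Yara and Noor into one block (2 internal orders), leaving 4 units to arrange in a row.
That gives 2 × 4! = 2 × 24 = 48.

48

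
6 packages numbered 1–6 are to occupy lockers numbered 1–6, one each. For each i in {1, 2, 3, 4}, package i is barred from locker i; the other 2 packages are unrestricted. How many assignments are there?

362

Let Aᵢ (for 1 ≤ i ≤ 4) be the placements that put package i in its forbidden locker. Any j of these fix j positions, leaving (6−j)! ways to fill the rest, and there are C(4,j) ways to pick which j.
By inclusion–exclusion, the number of valid placements is Σ_{j=0}^{4} (−1)^j C(4,j)·(6−j)!.
Computing: 720 − 480 + 144 − 24 + 2 = 362.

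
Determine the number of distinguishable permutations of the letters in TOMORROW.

Letter multiplicities in TOMORROW: M×1, O×3, R×2, T×1, W×1.
Dividing 8! = 40320 by 3!·2! = 12 for the repeated letters gives 3360.

3360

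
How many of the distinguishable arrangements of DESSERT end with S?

360

With the last slot taken by S, it remains to arrange the other 6 letters (DESERT).
Those 6 letters have E appearing twice, giving (6)!/(2!) = 360.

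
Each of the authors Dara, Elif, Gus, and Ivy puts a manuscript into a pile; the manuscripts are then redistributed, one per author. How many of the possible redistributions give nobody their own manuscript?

Let Aᵢ be the assignments in which author i gets their own manuscript. We want the size of the complement of A₁∪…∪A_4.
By inclusion–exclusion this is Σ_{j=0}^{4} (−1)^j C(4,j)·(4−j)!.
Computing: 24 − 24 + 12 − 4 + 1 = 9.

9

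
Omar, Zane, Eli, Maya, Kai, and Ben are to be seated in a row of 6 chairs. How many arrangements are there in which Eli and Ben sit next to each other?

240

Treat {Eli, Ben} as a single unit. There are 5 units to order, and the pair itself can be ordered 2 ways.
That gives 2 × 5! = 2 × 120 = 240.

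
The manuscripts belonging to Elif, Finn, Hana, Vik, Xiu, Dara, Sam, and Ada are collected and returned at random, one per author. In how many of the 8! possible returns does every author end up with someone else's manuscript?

Let Aᵢ be the assignments in which author i gets their own manuscript. We want the size of the complement of A₁∪…∪A_8.
By inclusion–exclusion this is Σ_{j=0}^{8} (−1)^j C(8,j)·(8−j)!.
Computing: 40320 − 40320 + 20160 − 6720 + 1680 − 336 + 56 − 8 + 1 = 14833.

14833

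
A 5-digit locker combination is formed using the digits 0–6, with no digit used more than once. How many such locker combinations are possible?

Choose and order 5 of the 7 symbols: the first digit has 7 options, the next 6, and so on down to 3.
7 × 6 × 5 × 4 × 3 = 2520.

2520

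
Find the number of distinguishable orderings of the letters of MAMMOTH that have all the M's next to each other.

Treat the 3 copies of M as a single block. The multiset to arrange is then {MMM, A, H, O, T}, 5 items in all.
All 5 items are distinct, so there are (5)! = 120 arrangements.

120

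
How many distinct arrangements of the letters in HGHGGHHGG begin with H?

Fix H in the first position and arrange the remaining 8 letters.
Those 8 letters have G appearing 5 times and H appearing 3 times, giving (8)!/(5!·3!) = 56.

56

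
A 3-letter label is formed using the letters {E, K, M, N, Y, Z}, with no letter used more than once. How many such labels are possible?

120

Choose and order 3 of the 6 symbols: the first letter has 6 options, the next 5, then 4.
6 × 5 × 4 = 120.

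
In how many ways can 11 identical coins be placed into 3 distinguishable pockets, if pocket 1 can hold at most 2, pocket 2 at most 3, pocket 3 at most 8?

6

Without the upper bounds there are C(13,2) = 78 ways to split 11 among 3 pockets.
Subtract solutions that violate a single cap (substitute x_i' = x_i − (cap_i+1)): x_1 ≥ 3 gives C(10,2) = 45; x_2 ≥ 4 gives C(9,2) = 36; x_3 ≥ 9 gives C(4,2) = 6. Together 87.
Add back pairs where two caps are both exceeded: 15 + 0 + 0 = 15.
By inclusion–exclusion the count is 78 − 87 + 15 = 6.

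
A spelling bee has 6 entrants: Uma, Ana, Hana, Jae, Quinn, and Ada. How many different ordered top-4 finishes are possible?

This is an ordered selection of 4 from 6: P(6,4).
That gives 6 × 5 × 4 × 3 = 360.

360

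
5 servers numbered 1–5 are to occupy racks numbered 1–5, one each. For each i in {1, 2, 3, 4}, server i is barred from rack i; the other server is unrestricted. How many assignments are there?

Let Aᵢ (for 1 ≤ i ≤ 4) be the placements that put server i in its forbidden rack. Any j of these fix j positions, leaving (5−j)! ways to fill the rest, and there are C(4,j) ways to pick which j.
By inclusion–exclusion, the number of valid placements is Σ_{j=0}^{4} (−1)^j C(4,j)·(5−j)!.
Computing: 120 − 96 + 36 − 8 + 1 = 53.

53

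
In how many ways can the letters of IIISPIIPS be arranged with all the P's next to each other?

Treat the 2 copies of P as a single block. The multiset to arrange is then {PP, I, I, I, I, I, S, S}, 8 items in all.
That gives (8)!/(5!·2!) = 168 arrangements.

168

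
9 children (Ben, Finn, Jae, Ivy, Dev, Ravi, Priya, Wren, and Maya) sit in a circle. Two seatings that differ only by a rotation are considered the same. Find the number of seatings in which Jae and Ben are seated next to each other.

10080

Glue Jae and Ben into a block (2 internal orders). Seating 8 units around a circle gives (7)! arrangements.
So 2 × (7)! = 2 × 5040 = 10080.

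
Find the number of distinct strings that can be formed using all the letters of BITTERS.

The 7 letters of BITTERS have repeats: T appearing twice.
The number of distinct arrangements is 7!/(2!) = 5040/2 = 2520.

2520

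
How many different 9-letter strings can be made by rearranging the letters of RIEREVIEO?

RIEREVIEO has 9 letters with E appearing 3 times, I appearing twice, and R appearing twice.
Dividing 9! = 362880 by 3!·2!·2! = 24 for the repeated letters gives 15120.

15120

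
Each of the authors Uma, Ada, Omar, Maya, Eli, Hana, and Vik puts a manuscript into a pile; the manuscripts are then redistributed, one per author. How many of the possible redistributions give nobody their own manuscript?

1854

Let Aᵢ be the assignments in which author i gets their own manuscript. We want the size of the complement of A₁∪…∪A_7.
By inclusion–exclusion this is Σ_{j=0}^{7} (−1)^j C(7,j)·(7−j)!.
Computing: 5040 − 5040 + 2520 − 840 + 210 − 42 + 7 − 1 = 1854.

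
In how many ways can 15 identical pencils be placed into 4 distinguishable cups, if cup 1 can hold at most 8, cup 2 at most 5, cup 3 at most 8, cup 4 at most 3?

Ignoring the caps, the number of non-negative solutions to x_1+…+x_4 = 15 is C(18,3) = 816.
Subtract solutions that violate a single cap (substitute x_i' = x_i − (cap_i+1)): x_1 ≥ 9 gives C(9,3) = 84; x_2 ≥ 6 gives C(12,3) = 220; x_3 ≥ 9 gives C(9,3) = 84; x_4 ≥ 4 gives C(14,3) = 364. Together 752.
Add back pairs where two caps are both exceeded: 1 + 0 + 10 + 1 + 56 + 10 = 78.
By inclusion–exclusion the count is 816 − 752 + 78 = 142.

142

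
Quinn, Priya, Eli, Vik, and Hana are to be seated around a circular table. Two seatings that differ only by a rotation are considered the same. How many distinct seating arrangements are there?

Fix one person's seat to break rotational symmetry; the remaining 4 people can be arranged in (4)! = 24 ways.

24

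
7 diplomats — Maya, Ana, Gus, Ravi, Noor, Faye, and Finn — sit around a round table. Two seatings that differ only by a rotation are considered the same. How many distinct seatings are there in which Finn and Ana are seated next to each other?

Glue Finn and Ana into a block (2 internal orders). Seating 6 units around a circle gives (5)! arrangements.
So 2 × (5)! = 2 × 120 = 240.

240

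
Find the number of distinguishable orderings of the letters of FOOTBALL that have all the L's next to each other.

Treat the 2 copies of L as a single block. The multiset to arrange is then {LL, A, B, F, O, O, T}, 7 items in all.
That gives (7)!/(2!) = 2520 arrangements.

2520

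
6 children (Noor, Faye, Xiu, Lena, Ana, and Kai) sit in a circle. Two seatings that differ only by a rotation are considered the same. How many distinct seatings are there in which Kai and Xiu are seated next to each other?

48

Glue Kai and Xiu into a block (2 internal orders). Seating 5 units around a circle gives (4)! arrangements.
So 2 × (4)! = 2 × 24 = 48.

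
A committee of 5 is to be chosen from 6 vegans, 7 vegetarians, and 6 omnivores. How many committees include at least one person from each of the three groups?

8295

Total 5-person selections from all 19: C(19,5) = 11628.
Subtract selections that omit an entire group: no vegans → C(13,5) = 1287; no vegetarians → C(12,5) = 792; no omnivores → C(13,5) = 1287.
Add back selections omitting two groups (i.e. drawn from a single group): C(6,5) + C(7,5) + C(6,5) = 33.
By inclusion–exclusion: 11628 − 3366 + 33 = 8295.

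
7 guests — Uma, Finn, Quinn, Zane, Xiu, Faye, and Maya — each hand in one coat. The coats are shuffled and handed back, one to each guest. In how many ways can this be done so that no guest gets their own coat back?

1854

Count assignments avoiding every fixed point. For any j of the 7 guests fixed to their own coat, the other 7−j can be arranged in (7−j)! ways.
By inclusion–exclusion this is Σ_{j=0}^{7} (−1)^j C(7,j)·(7−j)!.
Computing: 5040 − 5040 + 2520 − 840 + 210 − 42 + 7 − 1 = 1854.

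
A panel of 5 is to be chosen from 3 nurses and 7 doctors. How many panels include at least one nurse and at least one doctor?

231

With no constraint there are C(10,5) = 252 possible selections.
Subtract selections that omit an entire group: no nurses → C(7,5) = 21; no doctors → C(3,5) = 0.
Both groups omitted at once is impossible, so 252 − 21 = 231.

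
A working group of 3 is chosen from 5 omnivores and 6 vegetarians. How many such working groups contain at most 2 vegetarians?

Split by how many vegetarians are chosen (0 through 2).
Sum: C(6,0)·C(5,3) + C(6,1)·C(5,2) + C(6,2)·C(5,1) = 10 + 60 + 75 = 145.

145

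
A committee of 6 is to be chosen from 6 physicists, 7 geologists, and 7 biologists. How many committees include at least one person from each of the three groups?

32340

Total 6-person selections from all 20: C(20,6) = 38760.
Selections missing a whole group: no physicists → C(14,6) = 3003; no geologists → C(13,6) = 1716; no biologists → C(13,6) = 1716.
Add back selections omitting two groups (i.e. drawn from a single group): C(6,6) + C(7,6) + C(7,6) = 15.
By inclusion–exclusion: 38760 − 6435 + 15 = 32340.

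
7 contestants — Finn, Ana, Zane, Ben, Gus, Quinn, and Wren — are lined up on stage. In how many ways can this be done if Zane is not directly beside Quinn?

3600

Of the 7! = 5040 arrangements, those with Zane and Quinn adjacent number 2 × 6! = 1440 (treat the pair as a block with 2 internal orders).
Complementary counting: 5040 − 1440 = 3600.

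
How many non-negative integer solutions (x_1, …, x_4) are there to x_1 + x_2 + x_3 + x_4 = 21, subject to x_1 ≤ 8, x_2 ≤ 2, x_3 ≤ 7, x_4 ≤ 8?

31

By stars and bars, unrestricted non-negative solutions to x_1+…+x_4 = 21 number C(21+3,3) = 2024.
Subtract solutions that violate a single cap (substitute x_i' = x_i − (cap_i+1)): x_1 ≥ 9 gives C(15,3) = 455; x_2 ≥ 3 gives C(21,3) = 1330; x_3 ≥ 8 gives C(16,3) = 560; x_4 ≥ 9 gives C(15,3) = 455. Together 2800.
Add back pairs where two caps are both exceeded: 220 + 35 + 20 + 286 + 220 + 35 = 816.
Subtract triples: 4 + 1 + 0 + 4 = 9.
By inclusion–exclusion the count is 2024 − 2800 + 816 − 9 = 31.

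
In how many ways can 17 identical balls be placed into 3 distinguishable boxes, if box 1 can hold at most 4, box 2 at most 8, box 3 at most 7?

Ignoring the caps, the number of non-negative solutions to x_1+…+x_3 = 17 is C(19,2) = 171.
Subtract solutions that violate a single cap (substitute x_i' = x_i − (cap_i+1)): x_1 ≥ 5 gives C(14,2) = 91; x_2 ≥ 9 gives C(10,2) = 45; x_3 ≥ 8 gives C(11,2) = 55. Together 191.
Add back pairs where two caps are both exceeded: 10 + 15 + 1 = 26.
By inclusion–exclusion the count is 171 − 191 + 26 = 6.

6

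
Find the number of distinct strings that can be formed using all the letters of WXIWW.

20

Letter multiplicities in WXIWW: I×1, W×3, X×1.
The number of distinct arrangements is 5!/(3!) = 120/6 = 20.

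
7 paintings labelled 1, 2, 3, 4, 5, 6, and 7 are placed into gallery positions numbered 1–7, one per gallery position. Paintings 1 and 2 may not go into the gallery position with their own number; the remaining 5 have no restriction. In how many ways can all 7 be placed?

3720

Let Aᵢ (for i ∈ {1, 2}) be the placements that put painting i in its forbidden gallery position. Any j of these fix j positions, leaving (7−j)! ways to fill the rest, and there are C(2,j) ways to pick which j.
By inclusion–exclusion, the number of valid placements is Σ_{j=0}^{2} (−1)^j C(2,j)·(7−j)!.
Computing: 5040 − 1440 + 120 = 3720.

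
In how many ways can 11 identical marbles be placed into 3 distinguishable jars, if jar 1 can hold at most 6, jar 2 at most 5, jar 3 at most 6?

27

By stars and bars, unrestricted non-negative solutions to x_1+…+x_3 = 11 number C(11+2,2) = 78.
Subtract solutions that violate a single cap (substitute x_i' = x_i − (cap_i+1)): x_1 ≥ 7 gives C(6,2) = 15; x_2 ≥ 6 gives C(7,2) = 21; x_3 ≥ 7 gives C(6,2) = 15. Together 51.
No two caps can be exceeded simultaneously, so the pair terms are all 0.
By inclusion–exclusion the count is 78 − 51 + 0 = 27.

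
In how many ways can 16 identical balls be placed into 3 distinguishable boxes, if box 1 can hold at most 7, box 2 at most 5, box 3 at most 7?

10

Without the upper bounds there are C(18,2) = 153 ways to split 16 among 3 boxes.
Subtract solutions that violate a single cap (substitute x_i' = x_i − (cap_i+1)): x_1 ≥ 8 gives C(10,2) = 45; x_2 ≥ 6 gives C(12,2) = 66; x_3 ≥ 8 gives C(10,2) = 45. Together 156.
Add back pairs where two caps are both exceeded: 6 + 1 + 6 = 13.
By inclusion–exclusion the count is 153 − 156 + 13 = 10.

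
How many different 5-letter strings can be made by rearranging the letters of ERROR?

Letter multiplicities in ERROR: E×1, O×1, R×3.
So there are 5! / (3!) = 20 distinguishable arrangements.

20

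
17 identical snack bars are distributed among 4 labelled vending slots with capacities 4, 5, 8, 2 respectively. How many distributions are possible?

Ignoring the caps, the number of non-negative solutions to x_1+…+x_4 = 17 is C(20,3) = 1140.
Subtract solutions that violate a single cap (substitute x_i' = x_i − (cap_i+1)): x_1 ≥ 5 gives C(15,3) = 455; x_2 ≥ 6 gives C(14,3) = 364; x_3 ≥ 9 gives C(11,3) = 165; x_4 ≥ 3 gives C(17,3) = 680. Together 1664.
Add back pairs where two caps are both exceeded: 84 + 20 + 220 + 10 + 165 + 56 = 555.
Subtract triples: 0 + 20 + 1 + 0 = 21.
By inclusion–exclusion the count is 1140 − 1664 + 555 − 21 = 10.

10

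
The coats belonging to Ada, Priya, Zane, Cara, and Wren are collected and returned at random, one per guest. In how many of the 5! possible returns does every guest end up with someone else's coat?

Count assignments avoiding every fixed point. For any j of the 5 guests fixed to their own coat, the other 5−j can be arranged in (5−j)! ways.
By inclusion–exclusion this is Σ_{j=0}^{5} (−1)^j C(5,j)·(5−j)!.
Computing: 120 − 120 + 60 − 20 + 5 − 1 = 44.

44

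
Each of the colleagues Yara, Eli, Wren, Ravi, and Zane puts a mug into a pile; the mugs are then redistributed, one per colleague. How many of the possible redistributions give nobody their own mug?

This is the derangement count D_5: permutations of 5 items with no fixed point.
By inclusion–exclusion this is Σ_{j=0}^{5} (−1)^j C(5,j)·(5−j)!.
Computing: 120 − 120 + 60 − 20 + 5 − 1 = 44.

44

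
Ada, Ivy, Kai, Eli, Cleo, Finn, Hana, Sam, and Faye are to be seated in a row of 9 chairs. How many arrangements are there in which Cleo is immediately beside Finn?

Treat {Cleo, Finn} as a single unit. There are 8 units to order, and the pair itself can be ordered 2 ways.
That gives 2 × 8! = 2 × 40320 = 80640.

80640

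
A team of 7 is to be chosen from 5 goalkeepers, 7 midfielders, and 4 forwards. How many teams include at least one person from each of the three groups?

10283

Total 7-person selections from all 16: C(16,7) = 11440.
Selections missing a whole group: no goalkeepers → C(11,7) = 330; no midfielders → C(9,7) = 36; no forwards → C(12,7) = 792.
Add back selections omitting two groups (i.e. drawn from a single group): C(5,7) + C(7,7) + C(4,7) = 1.
By inclusion–exclusion: 11440 − 1158 + 1 = 10283.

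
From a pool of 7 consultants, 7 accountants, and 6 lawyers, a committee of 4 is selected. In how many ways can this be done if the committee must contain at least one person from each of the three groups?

With no constraint there are C(20,4) = 4845 possible selections.
Selections missing a whole group: no consultants → C(13,4) = 715; no accountants → C(13,4) = 715; no lawyers → C(14,4) = 1001.
Add back selections omitting two groups (i.e. drawn from a single group): C(7,4) + C(7,4) + C(6,4) = 85.
By inclusion–exclusion: 4845 − 2431 + 85 = 2499.

2499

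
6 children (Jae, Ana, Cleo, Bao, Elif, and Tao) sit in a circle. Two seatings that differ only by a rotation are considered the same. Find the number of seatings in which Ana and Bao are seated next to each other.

48

Treat {Ana, Bao} as one unit (2 internal orders) and seat the resulting 5 units around the table: (4)! circular arrangements.
So 2 × (4)! = 2 × 24 = 48.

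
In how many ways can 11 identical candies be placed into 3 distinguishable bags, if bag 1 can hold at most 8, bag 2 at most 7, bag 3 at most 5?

Without the upper bounds there are C(13,2) = 78 ways to split 11 among 3 bags.
Subtract solutions that violate a single cap (substitute x_i' = x_i − (cap_i+1)): x_1 ≥ 9 gives C(4,2) = 6; x_2 ≥ 8 gives C(5,2) = 10; x_3 ≥ 6 gives C(7,2) = 21. Together 37.
No two caps can be exceeded simultaneously, so the pair terms are all 0.
By inclusion–exclusion the count is 78 − 37 + 0 = 41.

41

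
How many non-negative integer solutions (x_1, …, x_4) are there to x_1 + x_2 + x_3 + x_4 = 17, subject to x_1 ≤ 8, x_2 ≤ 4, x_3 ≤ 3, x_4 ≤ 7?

By stars and bars, unrestricted non-negative solutions to x_1+…+x_4 = 17 number C(17+3,3) = 1140.
Subtract solutions that violate a single cap (substitute x_i' = x_i − (cap_i+1)): x_1 ≥ 9 gives C(11,3) = 165; x_2 ≥ 5 gives C(15,3) = 455; x_3 ≥ 4 gives C(16,3) = 560; x_4 ≥ 8 gives C(12,3) = 220. Together 1400.
Add back pairs where two caps are both exceeded: 20 + 35 + 1 + 165 + 35 + 56 = 312.
Subtract triples: 0 + 0 + 0 + 1 = 1.
By inclusion–exclusion the count is 1140 − 1400 + 312 − 1 = 51.

51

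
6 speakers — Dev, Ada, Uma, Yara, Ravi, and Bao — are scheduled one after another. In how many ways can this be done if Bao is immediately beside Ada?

Glue Bao and Ada into one block (2 internal orders), leaving 5 units to arrange in a row.
That gives 2 × 5! = 2 × 120 = 240.

240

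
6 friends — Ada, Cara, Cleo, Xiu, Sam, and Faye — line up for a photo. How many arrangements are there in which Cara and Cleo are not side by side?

480

Of the 6! = 720 arrangements, those with Cara and Cleo adjacent number 2 × 5! = 240 (treat the pair as a block with 2 internal orders).
So 720 − 240 = 480 arrangements keep them apart.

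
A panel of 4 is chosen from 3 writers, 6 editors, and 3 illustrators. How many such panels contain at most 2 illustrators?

Split by how many illustrators are chosen (0 through 2).
Sum: C(3,0)·C(9,4) + C(3,1)·C(9,3) + C(3,2)·C(9,2) = 126 + 252 + 108 = 486.

486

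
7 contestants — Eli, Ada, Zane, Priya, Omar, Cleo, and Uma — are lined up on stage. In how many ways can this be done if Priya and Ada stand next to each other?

Glue Priya and Ada into one block (2 internal orders), leaving 6 units to arrange in a row.
That gives 2 × 6! = 2 × 720 = 1440.

1440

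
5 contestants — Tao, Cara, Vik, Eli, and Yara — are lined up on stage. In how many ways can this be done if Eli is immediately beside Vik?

Glue Eli and Vik into one block (2 internal orders), leaving 4 units to arrange in a row.
That gives 2 × 4! = 2 × 24 = 48.

48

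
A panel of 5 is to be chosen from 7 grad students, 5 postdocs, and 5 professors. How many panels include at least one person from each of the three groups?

Unrestricted: C(17,5) = 6188 ways to pick any 5 of the 17.
Subtract selections that omit an entire group: no grad students → C(10,5) = 252; no postdocs → C(12,5) = 792; no professors → C(12,5) = 792.
Add back selections omitting two groups (i.e. drawn from a single group): C(7,5) + C(5,5) + C(5,5) = 23.
By inclusion–exclusion: 6188 − 1836 + 23 = 4375.

4375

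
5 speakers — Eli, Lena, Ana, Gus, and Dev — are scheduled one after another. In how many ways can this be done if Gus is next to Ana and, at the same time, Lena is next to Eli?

Treat {Gus,Ana} as one block (2 orders) and {Lena,Eli} as another (2 orders).
That leaves 3 units to arrange: 2 × 2 × 3! = 4 × 6 = 24.

24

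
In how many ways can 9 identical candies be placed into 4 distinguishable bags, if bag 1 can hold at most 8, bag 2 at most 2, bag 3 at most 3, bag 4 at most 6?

Ignoring the caps, the number of non-negative solutions to x_1+…+x_4 = 9 is C(12,3) = 220.
Subtract solutions that violate a single cap (substitute x_i' = x_i − (cap_i+1)): x_1 ≥ 9 gives C(3,3) = 1; x_2 ≥ 3 gives C(9,3) = 84; x_3 ≥ 4 gives C(8,3) = 56; x_4 ≥ 7 gives C(5,3) = 10. Together 151.
Add back pairs where two caps are both exceeded: 0 + 0 + 0 + 10 + 0 + 0 = 10.
By inclusion–exclusion the count is 220 − 151 + 10 = 79.

79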